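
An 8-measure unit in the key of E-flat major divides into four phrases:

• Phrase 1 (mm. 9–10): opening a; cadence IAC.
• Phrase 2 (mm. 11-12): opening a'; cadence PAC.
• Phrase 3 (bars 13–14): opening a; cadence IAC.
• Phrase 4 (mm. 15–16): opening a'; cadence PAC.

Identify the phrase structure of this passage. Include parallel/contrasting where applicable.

repeated period

The cadence pattern IAC–PAC–IAC–PAC is weak–strong twice, and phrases 3–4 restate phrases 1–2: a period heard twice, not a double period (which would end weakly at phrase 2).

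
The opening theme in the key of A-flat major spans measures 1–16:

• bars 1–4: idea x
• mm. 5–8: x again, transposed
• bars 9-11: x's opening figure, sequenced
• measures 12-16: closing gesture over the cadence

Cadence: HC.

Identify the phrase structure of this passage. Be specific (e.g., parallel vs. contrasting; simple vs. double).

Basic idea (mm. 1–4) + its repetition (measures 5-8) form the presentation; fragmentation and cadence (measures 9–16) form the continuation — the 16-bar whole is a sentence.

sentence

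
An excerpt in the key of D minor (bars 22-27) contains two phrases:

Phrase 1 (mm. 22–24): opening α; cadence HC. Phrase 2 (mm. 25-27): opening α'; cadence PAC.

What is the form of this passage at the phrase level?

parallel period

Phrase 1 ends with a half cadence (weaker) and phrase 2 with a perfect authentic cadence (stronger): antecedent + consequent = a period.
The two phrases open with the same material (α / α'), so the period is parallel.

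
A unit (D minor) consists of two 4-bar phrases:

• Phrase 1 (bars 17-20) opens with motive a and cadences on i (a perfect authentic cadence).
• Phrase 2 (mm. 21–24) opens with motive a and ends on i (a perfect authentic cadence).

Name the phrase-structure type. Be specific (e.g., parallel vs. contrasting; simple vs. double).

repeated phrase

Both phrases have the same opening (a) and the same cadence (perfect authentic cadence): the second is a restatement, not a consequent, so this is a repeated phrase rather than a period.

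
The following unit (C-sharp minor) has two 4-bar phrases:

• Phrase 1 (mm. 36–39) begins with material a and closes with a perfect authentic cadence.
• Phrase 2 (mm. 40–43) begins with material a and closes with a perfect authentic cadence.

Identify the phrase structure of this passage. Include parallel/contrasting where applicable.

Both phrases have the same opening (a) and the same cadence (perfect authentic cadence): the second is a restatement, not a consequent, so this is a repeated phrase rather than a period.

repeated phrase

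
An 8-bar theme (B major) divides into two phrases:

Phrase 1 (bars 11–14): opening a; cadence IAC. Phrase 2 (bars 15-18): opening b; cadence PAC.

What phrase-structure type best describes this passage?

contrasting period

Phrase 1 ends with an imperfect authentic cadence (weaker) and phrase 2 with a perfect authentic cadence (stronger): antecedent + consequent = a period.
The two phrases open with different material (a / b), so the period is contrasting.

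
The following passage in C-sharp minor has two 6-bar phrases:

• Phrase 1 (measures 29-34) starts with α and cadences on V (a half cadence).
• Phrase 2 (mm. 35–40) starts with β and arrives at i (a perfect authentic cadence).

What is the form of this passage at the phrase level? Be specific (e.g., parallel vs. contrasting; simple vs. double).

Phrase 1 ends with a half cadence (weaker) and phrase 2 with a perfect authentic cadence (stronger): antecedent + consequent = a period.
The two phrases open with different material (α / β), so the period is contrasting.

contrasting period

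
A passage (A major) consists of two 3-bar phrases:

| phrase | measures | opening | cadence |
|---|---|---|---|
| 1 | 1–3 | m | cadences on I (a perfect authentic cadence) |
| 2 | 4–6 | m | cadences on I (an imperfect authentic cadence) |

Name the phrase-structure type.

The second phrase closes with an imperfect authentic cadence, which is not stronger than the first phrase's perfect authentic cadence; without a weak→strong cadential pair there is no antecedent–consequent relationship, so this is a phrase group rather than a period.

phrase group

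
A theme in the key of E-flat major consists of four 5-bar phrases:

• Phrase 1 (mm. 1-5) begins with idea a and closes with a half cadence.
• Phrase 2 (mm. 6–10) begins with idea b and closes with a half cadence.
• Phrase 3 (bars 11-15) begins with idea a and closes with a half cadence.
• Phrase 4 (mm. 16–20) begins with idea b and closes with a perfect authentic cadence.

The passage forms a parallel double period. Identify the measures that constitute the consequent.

In a double period the four phrases pair into a large antecedent (phrases 1–2, ending half cadence) and a large consequent (phrases 3–4, ending perfect authentic cadence). The consequent spans mm. 11-20.

measures 11–20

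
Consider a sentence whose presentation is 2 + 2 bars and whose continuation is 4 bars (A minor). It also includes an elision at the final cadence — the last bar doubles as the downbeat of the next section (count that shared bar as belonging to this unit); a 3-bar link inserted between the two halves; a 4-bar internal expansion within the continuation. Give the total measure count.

Basic sentence: 2 + 2 + 4 = 8 bars.
8 (basic form) + 3 (link) + 4 (internal expansion) = 15.
The elision shares a bar with the next section but does not change this unit's count.

15 measures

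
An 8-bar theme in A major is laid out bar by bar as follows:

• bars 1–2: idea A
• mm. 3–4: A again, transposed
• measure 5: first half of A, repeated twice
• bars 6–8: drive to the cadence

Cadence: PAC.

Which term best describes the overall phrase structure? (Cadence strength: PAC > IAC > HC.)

sentence

Basic idea (mm. 1-2) + its repetition (mm. 3–4) form the presentation; fragmentation and cadence (bars 5–8) form the continuation — the 8-bar whole is a sentence.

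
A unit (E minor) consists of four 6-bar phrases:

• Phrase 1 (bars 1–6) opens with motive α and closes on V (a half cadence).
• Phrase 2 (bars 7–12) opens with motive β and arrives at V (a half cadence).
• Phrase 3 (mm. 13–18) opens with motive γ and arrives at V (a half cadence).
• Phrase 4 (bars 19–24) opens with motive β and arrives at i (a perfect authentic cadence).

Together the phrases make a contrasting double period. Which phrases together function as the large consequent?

In a double period the first pair of phrases (ending half cadence) is the large antecedent and the second pair (ending perfect authentic cadence) is the large consequent; the consequent is phrases 3 and 4.

phrases 3 and 4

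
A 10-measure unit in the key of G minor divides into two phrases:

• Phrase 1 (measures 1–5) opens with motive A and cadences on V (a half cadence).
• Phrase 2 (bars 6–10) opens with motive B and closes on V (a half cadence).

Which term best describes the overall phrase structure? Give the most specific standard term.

phrase group

The second phrase closes with a half cadence, which is not stronger than the first phrase's half cadence; without a weak→strong cadential pair there is no antecedent–consequent relationship, so this is a phrase group rather than a period.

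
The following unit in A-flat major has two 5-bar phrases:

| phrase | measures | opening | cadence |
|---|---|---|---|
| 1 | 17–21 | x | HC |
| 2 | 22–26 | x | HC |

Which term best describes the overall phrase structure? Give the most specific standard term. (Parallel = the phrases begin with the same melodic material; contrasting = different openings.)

repeated phrase

Both phrases have the same opening (x) and the same cadence (half cadence): the second is a restatement, not a consequent, so this is a repeated phrase rather than a period.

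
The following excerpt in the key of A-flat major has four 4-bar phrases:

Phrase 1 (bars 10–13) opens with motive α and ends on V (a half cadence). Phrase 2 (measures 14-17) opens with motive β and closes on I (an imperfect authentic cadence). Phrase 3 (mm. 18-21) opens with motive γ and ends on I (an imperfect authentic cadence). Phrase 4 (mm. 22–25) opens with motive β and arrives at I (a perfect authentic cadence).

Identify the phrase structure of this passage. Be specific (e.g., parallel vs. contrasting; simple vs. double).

Four phrases in two halves: the first half (bars 10–17) ends with an imperfect authentic cadence, the second (bars 18–25) with a perfect authentic cadence — a large antecedent–consequent pair, i.e. a double period.
Phrase 3 begins with different material from phrase 1, making it contrasting.

contrasting double period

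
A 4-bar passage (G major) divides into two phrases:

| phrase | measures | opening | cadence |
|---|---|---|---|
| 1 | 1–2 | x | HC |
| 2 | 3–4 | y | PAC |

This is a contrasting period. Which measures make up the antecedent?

The phrase ending with the weaker cadence (half cadence) is the antecedent; the one ending more conclusively (perfect authentic cadence) is the consequent. The antecedent is measures 1–2.

measures 1–2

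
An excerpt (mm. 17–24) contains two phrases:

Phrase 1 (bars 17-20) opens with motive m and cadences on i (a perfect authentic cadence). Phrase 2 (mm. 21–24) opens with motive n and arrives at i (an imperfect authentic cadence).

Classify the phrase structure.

phrase group

The second phrase closes with an imperfect authentic cadence, which is not stronger than the first phrase's perfect authentic cadence; without a weak→strong cadential pair there is no antecedent–consequent relationship, so this is a phrase group rather than a period.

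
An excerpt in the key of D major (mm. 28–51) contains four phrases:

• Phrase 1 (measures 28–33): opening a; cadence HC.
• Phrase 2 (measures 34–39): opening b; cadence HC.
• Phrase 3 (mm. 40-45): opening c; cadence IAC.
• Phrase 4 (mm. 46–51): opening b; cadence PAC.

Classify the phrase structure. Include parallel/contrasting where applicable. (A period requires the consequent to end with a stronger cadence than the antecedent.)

Four phrases in two halves: the first half (mm. 28-39) ends with a half cadence, the second (measures 40-51) with a perfect authentic cadence — a large antecedent–consequent pair, i.e. a double period.
Phrase 3 begins with different material from phrase 1, making it contrasting.

contrasting double period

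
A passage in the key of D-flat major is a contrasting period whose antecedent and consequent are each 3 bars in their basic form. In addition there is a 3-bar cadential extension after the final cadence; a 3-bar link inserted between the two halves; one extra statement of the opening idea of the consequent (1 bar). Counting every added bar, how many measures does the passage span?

13 measures

Basic contrasting period: 3 + 3 = 6 bars.
6 (basic form) + 3 (cadential extension) + 3 (link) + 1 (extra statement) = 13.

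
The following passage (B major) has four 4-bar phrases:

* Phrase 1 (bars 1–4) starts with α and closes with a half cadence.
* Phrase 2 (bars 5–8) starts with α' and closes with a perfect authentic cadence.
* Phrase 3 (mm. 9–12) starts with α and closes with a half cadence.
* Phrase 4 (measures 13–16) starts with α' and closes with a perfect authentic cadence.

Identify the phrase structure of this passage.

The cadence pattern HC–PAC–HC–PAC is weak–strong twice, and phrases 3–4 restate phrases 1–2: a period heard twice, not a double period (which would end weakly at phrase 2).

repeated period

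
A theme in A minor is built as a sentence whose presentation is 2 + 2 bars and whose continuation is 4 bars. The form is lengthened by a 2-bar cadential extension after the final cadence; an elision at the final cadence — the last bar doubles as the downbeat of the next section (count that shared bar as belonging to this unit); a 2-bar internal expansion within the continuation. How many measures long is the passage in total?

12 measures

Basic sentence: 2 + 2 + 4 = 8 bars.
8 (basic form) + 2 (cadential extension) + 2 (internal expansion) = 12.
The elision shares a bar with the next section but does not change this unit's count.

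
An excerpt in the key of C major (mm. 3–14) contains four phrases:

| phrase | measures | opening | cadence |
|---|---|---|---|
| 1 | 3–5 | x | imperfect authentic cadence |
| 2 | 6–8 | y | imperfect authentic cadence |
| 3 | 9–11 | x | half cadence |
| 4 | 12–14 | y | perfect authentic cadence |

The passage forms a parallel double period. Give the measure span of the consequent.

measures 9–14

In a double period the first pair of phrases (ending imperfect authentic cadence) is the large antecedent and the second pair (ending perfect authentic cadence) is the large consequent; the consequent is measures 9–14.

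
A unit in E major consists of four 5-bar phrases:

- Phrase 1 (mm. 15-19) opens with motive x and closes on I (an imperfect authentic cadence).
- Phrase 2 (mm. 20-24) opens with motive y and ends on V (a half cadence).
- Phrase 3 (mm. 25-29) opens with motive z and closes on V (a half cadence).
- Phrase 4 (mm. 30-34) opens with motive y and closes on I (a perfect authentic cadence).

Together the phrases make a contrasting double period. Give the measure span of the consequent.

measures 25–34

In a double period the first pair of phrases (ending half cadence) is the large antecedent and the second pair (ending perfect authentic cadence) is the large consequent; the consequent is measures 25–34.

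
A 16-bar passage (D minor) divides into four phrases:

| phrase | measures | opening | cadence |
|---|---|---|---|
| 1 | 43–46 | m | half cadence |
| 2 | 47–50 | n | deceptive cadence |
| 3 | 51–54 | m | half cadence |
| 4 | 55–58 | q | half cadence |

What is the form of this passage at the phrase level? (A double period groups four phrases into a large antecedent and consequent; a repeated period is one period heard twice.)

phrase group

Phrase 4 ends with a half cadence, no stronger than phrase 2's deceptive cadence, so the four phrases do not form a double period; nor do phrases 3–4 duplicate 1–2, so it is not a repeated period. With no phrase reaching a conclusive cadence, the passage is a phrase group.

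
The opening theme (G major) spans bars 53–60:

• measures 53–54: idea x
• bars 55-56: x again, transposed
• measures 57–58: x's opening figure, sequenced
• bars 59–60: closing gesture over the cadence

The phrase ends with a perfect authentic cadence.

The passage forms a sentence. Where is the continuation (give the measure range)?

After the presentation (measures 53–56), the continuation covers the fragmentation through the cadence: measures 57–60.

measures 57–60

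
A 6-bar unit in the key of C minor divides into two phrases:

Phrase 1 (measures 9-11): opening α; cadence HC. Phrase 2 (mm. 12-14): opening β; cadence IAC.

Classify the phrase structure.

contrasting period

Phrase 1 ends with a half cadence (weaker) and phrase 2 with an imperfect authentic cadence (stronger): antecedent + consequent = a period.
The two phrases open with different material (α / β), so the period is contrasting.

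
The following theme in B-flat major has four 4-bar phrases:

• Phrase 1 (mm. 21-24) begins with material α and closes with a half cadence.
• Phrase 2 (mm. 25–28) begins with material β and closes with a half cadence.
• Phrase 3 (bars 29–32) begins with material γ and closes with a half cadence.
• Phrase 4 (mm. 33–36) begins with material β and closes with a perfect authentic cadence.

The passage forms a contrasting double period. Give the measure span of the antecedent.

In a double period the four phrases pair into a large antecedent (phrases 1–2, ending half cadence) and a large consequent (phrases 3–4, ending perfect authentic cadence). The antecedent spans bars 21-28.

measures 21–28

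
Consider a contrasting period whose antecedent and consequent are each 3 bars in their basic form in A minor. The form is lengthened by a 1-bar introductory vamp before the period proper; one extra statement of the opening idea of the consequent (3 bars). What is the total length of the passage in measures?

Basic contrasting period: 3 + 3 = 6 bars.
6 (basic form) + 1 (introduction) + 3 (extra statement) = 10.

10 measures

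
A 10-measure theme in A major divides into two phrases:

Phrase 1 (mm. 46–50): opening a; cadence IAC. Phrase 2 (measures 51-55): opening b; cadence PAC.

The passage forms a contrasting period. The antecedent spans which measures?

measures 46–50

The antecedent is the phrase ending with the weaker cadence (imperfect authentic cadence, phrase 1) and the consequent the one ending more conclusively (perfect authentic cadence, phrase 2); the antecedent is measures 46-50.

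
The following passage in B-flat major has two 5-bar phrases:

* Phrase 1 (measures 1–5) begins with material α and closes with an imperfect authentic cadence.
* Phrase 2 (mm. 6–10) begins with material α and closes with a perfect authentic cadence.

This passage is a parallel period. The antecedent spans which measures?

measures 1–5

The antecedent is the phrase ending with the weaker cadence (imperfect authentic cadence, phrase 1) and the consequent the one ending more conclusively (perfect authentic cadence, phrase 2); the antecedent is mm. 1–5.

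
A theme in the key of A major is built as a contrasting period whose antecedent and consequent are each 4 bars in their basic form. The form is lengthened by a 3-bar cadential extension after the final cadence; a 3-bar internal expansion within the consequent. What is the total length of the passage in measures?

14 measures

Basic contrasting period: 4 + 4 = 8 bars.
8 (basic form) + 3 (cadential extension) + 3 (internal expansion) = 14.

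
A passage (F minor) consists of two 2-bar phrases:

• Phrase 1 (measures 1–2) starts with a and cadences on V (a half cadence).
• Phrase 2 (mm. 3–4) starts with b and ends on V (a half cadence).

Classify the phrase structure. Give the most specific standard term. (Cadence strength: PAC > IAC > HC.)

phrase group

The second phrase closes with a half cadence, which is not stronger than the first phrase's half cadence; without a weak→strong cadential pair there is no antecedent–consequent relationship, so this is a phrase group rather than a period.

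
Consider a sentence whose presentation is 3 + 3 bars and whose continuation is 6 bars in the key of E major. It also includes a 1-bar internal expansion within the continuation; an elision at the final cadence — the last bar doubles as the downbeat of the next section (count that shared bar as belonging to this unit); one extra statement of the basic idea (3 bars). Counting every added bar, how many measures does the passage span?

16 measures

Basic sentence: 3 + 3 + 6 = 12 bars.
12 (basic form) + 1 (internal expansion) + 3 (extra statement) = 16.
The elision shares a bar with the next section but does not change this unit's count.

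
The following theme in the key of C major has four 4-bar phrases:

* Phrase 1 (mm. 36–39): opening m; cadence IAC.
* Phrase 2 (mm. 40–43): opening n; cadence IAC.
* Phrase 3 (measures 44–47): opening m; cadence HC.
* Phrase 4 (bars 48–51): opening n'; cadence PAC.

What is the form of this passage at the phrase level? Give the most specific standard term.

parallel double period

Four phrases in two halves: the first half (mm. 36–43) ends with an imperfect authentic cadence, the second (mm. 44–51) with a perfect authentic cadence — a large antecedent–consequent pair, i.e. a double period.
Phrase 3 begins with the same material as phrase 1, making it parallel.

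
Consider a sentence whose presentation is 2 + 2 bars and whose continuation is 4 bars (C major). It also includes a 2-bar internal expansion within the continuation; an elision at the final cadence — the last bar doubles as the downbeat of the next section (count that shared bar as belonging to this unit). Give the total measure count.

Basic sentence: 2 + 2 + 4 = 8 bars.
8 (basic form) + 2 (internal expansion) = 10.
The elision shares a bar with the next section but does not change this unit's count.

10 measures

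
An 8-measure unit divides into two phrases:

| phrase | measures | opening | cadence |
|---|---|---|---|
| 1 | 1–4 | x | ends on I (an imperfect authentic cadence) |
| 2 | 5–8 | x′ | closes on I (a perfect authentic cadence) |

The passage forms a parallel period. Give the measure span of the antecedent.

measures 1–4

The antecedent is the phrase ending with the weaker cadence (imperfect authentic cadence, phrase 1) and the consequent the one ending more conclusively (perfect authentic cadence, phrase 2); the antecedent is mm. 1–4.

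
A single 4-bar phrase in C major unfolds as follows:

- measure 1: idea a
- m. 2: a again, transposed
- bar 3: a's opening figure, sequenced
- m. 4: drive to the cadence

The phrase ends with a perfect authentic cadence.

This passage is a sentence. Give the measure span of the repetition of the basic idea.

measures 2–2

The presentation of a sentence is the basic idea (m. 1) plus its repetition (m. 2); the repetition of the basic idea is therefore m. 2.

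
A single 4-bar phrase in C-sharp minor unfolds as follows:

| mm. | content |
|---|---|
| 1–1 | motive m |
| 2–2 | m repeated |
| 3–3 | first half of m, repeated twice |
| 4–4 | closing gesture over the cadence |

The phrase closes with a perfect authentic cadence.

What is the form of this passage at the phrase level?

sentence

Basic idea (measure 1) + its repetition (bar 2) form the presentation; fragmentation and cadence (mm. 3–4) form the continuation — the 4-bar whole is a sentence.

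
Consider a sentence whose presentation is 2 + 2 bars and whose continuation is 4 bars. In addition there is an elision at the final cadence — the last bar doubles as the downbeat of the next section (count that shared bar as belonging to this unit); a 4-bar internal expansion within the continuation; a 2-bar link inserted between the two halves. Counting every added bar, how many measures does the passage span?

Basic sentence: 2 + 2 + 4 = 8 bars.
8 (basic form) + 4 (internal expansion) + 2 (link) = 14.
The elision shares a bar with the next section but does not change this unit's count.

14 measures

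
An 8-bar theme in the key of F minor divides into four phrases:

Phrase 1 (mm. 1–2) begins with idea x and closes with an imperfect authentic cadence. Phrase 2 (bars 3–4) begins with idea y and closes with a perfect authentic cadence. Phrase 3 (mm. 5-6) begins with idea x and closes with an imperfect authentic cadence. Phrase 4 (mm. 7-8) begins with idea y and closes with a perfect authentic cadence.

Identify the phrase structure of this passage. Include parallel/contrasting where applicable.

The cadence pattern IAC–PAC–IAC–PAC is weak–strong twice, and phrases 3–4 restate phrases 1–2: a period heard twice, not a double period (which would end weakly at phrase 2).

repeated period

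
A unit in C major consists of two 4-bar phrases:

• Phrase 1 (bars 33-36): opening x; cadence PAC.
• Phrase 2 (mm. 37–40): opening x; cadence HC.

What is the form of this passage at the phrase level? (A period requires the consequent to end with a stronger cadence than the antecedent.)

phrase group

The second phrase closes with a half cadence, which is not stronger than the first phrase's perfect authentic cadence; without a weak→strong cadential pair there is no antecedent–consequent relationship, so this is a phrase group rather than a period.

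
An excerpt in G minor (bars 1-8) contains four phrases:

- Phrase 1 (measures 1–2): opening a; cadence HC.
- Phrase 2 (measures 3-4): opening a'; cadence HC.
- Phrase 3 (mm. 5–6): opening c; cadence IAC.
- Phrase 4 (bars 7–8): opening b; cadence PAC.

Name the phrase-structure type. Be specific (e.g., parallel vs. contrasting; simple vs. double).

contrasting double period

Four phrases in two halves: the first half (measures 1–4) ends with a half cadence, the second (mm. 5-8) with a perfect authentic cadence — a large antecedent–consequent pair, i.e. a double period.
Phrase 3 begins with different material from phrase 1, making it contrasting.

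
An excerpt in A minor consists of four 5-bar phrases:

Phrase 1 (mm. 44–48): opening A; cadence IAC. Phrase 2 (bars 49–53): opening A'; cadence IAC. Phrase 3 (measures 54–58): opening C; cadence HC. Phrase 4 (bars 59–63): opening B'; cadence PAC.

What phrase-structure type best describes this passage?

Four phrases in two halves: the first half (mm. 44-53) ends with an imperfect authentic cadence, the second (bars 54–63) with a perfect authentic cadence — a large antecedent–consequent pair, i.e. a double period.
Phrase 3 begins with different material from phrase 1, making it contrasting.

contrasting double period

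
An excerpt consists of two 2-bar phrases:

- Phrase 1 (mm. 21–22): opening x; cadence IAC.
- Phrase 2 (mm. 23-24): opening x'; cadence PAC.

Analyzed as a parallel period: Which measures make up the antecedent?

measures 21–22

The antecedent is the phrase ending with the weaker cadence (imperfect authentic cadence, phrase 1) and the consequent the one ending more conclusively (perfect authentic cadence, phrase 2); the antecedent is bars 21–22.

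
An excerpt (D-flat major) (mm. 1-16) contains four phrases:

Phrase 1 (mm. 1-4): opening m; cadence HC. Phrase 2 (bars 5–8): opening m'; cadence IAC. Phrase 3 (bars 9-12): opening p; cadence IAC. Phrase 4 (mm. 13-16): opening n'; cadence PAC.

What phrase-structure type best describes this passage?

contrasting double period

Four phrases in two halves: the first half (mm. 1-8) ends with an imperfect authentic cadence, the second (measures 9-16) with a perfect authentic cadence — a large antecedent–consequent pair, i.e. a double period.
Phrase 3 begins with different material from phrase 1, making it contrasting.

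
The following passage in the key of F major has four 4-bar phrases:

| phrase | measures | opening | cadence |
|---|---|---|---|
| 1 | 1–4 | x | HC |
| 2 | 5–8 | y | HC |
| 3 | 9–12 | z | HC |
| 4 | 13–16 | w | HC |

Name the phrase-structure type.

Phrase 4 ends with a half cadence, no stronger than phrase 2's half cadence, so the four phrases do not form a double period; nor do phrases 3–4 duplicate 1–2, so it is not a repeated period. With no phrase reaching a conclusive cadence, the passage is a phrase group.

phrase group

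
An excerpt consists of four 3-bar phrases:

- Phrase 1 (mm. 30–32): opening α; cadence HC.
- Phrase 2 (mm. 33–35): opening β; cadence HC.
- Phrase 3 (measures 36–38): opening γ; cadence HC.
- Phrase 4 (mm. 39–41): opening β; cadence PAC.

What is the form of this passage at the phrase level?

contrasting double period

Four phrases in two halves: the first half (bars 30–35) ends with a half cadence, the second (mm. 36-41) with a perfect authentic cadence — a large antecedent–consequent pair, i.e. a double period.
Phrase 3 begins with different material from phrase 1, making it contrasting.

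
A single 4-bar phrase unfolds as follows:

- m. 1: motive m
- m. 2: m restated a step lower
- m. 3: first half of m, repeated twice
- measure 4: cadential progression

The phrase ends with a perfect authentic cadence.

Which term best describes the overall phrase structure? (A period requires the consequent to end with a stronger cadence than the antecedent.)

sentence

Basic idea (m. 1) + its repetition (bar 2) form the presentation; fragmentation and cadence (measures 3-4) form the continuation — the 4-bar whole is a sentence.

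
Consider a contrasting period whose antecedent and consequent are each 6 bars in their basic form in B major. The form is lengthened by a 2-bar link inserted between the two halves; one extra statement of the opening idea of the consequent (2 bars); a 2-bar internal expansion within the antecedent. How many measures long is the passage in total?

18 measures

Basic contrasting period: 6 + 6 = 12 bars.
12 (basic form) + 2 (link) + 2 (extra statement) + 2 (internal expansion) = 18.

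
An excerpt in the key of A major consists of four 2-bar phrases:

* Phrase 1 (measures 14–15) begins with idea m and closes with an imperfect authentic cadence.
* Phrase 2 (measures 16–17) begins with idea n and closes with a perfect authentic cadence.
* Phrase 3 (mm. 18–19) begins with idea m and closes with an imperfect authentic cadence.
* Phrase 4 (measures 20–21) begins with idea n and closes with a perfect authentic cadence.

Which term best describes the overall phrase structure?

repeated period

The cadence pattern IAC–PAC–IAC–PAC is weak–strong twice, and phrases 3–4 restate phrases 1–2: a period heard twice, not a double period (which would end weakly at phrase 2).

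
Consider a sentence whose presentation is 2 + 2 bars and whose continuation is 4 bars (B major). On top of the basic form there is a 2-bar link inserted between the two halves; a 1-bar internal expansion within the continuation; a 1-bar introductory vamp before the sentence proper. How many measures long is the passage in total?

Basic sentence: 2 + 2 + 4 = 8 bars.
8 (basic form) + 2 (link) + 1 (internal expansion) + 1 (introduction) = 12.

12 measures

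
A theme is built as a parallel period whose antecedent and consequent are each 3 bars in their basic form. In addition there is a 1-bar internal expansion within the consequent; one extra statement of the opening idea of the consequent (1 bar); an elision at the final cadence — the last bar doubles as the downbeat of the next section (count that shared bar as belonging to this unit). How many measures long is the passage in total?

Basic parallel period: 3 + 3 = 6 bars.
6 (basic form) + 1 (internal expansion) + 1 (extra statement) = 8.
The elision shares a bar with the next section but does not change this unit's count.

8 measures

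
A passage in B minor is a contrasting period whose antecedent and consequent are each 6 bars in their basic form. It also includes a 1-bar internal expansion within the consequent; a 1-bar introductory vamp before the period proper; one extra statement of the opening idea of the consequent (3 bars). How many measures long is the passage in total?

Basic contrasting period: 6 + 6 = 12 bars.
12 (basic form) + 1 (internal expansion) + 1 (introduction) + 3 (extra statement) = 17.

17 measures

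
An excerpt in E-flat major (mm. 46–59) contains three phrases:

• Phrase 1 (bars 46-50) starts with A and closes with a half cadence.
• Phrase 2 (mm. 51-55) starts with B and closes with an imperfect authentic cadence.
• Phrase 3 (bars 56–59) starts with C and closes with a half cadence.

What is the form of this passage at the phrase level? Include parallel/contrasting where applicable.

The final phrase closes with a half cadence, which is not stronger than the preceding imperfect authentic cadence; the 3 phrases lack an overall antecedent–consequent design and so form a phrase group.

phrase group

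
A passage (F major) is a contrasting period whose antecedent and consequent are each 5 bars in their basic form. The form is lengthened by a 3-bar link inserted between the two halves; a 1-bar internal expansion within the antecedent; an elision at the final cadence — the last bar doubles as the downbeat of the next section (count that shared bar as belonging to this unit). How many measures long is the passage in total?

Basic contrasting period: 5 + 5 = 10 bars.
10 (basic form) + 3 (link) + 1 (internal expansion) = 14.
The elision shares a bar with the next section but does not change this unit's count.

14 measures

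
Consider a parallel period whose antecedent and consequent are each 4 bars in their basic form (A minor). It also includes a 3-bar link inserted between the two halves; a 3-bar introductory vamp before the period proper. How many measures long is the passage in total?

14 measures

Basic parallel period: 4 + 4 = 8 bars.
8 (basic form) + 3 (link) + 3 (introduction) = 14.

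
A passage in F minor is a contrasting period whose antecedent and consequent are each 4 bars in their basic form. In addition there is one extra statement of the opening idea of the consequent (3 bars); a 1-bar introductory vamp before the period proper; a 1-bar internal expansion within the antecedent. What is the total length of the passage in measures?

13 measures

Basic contrasting period: 4 + 4 = 8 bars.
8 (basic form) + 3 (extra statement) + 1 (introduction) + 1 (internal expansion) = 13.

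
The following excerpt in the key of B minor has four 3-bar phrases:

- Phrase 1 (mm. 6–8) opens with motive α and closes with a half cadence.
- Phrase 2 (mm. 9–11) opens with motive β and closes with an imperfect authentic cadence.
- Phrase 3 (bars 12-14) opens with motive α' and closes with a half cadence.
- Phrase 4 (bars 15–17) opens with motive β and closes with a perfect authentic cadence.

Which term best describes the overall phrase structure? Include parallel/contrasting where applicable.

parallel double period

Four phrases in two halves: the first half (measures 6–11) ends with an imperfect authentic cadence, the second (mm. 12–17) with a perfect authentic cadence — a large antecedent–consequent pair, i.e. a double period.
Phrase 3 begins with the same material as phrase 1, making it parallel.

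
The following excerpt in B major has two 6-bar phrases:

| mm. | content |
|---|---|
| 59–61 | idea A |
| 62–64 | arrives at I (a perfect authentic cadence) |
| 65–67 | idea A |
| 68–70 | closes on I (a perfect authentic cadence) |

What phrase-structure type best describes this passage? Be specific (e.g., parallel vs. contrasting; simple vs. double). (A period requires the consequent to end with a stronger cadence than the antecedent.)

repeated phrase

Both phrases have the same opening (A) and the same cadence (perfect authentic cadence): the second is a restatement, not a consequent, so this is a repeated phrase rather than a period.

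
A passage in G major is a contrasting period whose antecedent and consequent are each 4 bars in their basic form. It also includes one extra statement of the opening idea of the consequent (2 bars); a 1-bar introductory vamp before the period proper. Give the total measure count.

11 measures

Basic contrasting period: 4 + 4 = 8 bars.
8 (basic form) + 2 (extra statement) + 1 (introduction) = 11.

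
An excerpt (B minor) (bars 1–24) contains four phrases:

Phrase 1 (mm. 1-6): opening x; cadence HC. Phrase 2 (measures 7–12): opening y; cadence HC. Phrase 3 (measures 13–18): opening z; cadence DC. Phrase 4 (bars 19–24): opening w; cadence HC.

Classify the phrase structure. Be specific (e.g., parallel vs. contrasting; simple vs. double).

Phrase 4 ends with a half cadence, no stronger than phrase 2's half cadence, so the four phrases do not form a double period; nor do phrases 3–4 duplicate 1–2, so it is not a repeated period. With no phrase reaching a conclusive cadence, the passage is a phrase group.

phrase group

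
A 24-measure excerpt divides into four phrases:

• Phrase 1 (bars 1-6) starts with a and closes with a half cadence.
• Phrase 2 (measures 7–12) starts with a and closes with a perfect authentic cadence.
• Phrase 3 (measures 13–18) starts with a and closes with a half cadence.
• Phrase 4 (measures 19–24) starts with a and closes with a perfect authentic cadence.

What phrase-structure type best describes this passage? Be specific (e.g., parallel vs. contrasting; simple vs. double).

The cadence pattern HC–PAC–HC–PAC is weak–strong twice, and phrases 3–4 restate phrases 1–2: a period heard twice, not a double period (which would end weakly at phrase 2).

repeated period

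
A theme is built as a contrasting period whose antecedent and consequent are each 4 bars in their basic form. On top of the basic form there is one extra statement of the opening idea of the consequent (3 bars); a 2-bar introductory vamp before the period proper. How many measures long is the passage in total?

13 measures

Basic contrasting period: 4 + 4 = 8 bars.
8 (basic form) + 3 (extra statement) + 2 (introduction) = 13.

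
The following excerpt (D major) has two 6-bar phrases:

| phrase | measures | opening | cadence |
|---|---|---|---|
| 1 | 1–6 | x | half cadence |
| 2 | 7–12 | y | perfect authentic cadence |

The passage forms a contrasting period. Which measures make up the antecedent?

measures 1–6

The phrase ending with the weaker cadence (half cadence) is the antecedent; the one ending more conclusively (perfect authentic cadence) is the consequent. The antecedent is measures 1–6.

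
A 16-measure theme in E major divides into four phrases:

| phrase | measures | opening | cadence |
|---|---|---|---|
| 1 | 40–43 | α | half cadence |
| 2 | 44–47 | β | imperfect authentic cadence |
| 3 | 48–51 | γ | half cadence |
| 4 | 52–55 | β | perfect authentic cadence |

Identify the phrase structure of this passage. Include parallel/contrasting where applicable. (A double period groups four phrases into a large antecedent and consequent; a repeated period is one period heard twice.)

contrasting double period

Four phrases in two halves: the first half (bars 40–47) ends with an imperfect authentic cadence, the second (mm. 48–55) with a perfect authentic cadence — a large antecedent–consequent pair, i.e. a double period.
Phrase 3 begins with different material from phrase 1, making it contrasting.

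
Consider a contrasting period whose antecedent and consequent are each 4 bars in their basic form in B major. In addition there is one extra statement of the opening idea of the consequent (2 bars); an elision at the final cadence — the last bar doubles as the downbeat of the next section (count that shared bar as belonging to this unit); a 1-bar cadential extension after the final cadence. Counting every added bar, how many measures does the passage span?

Basic contrasting period: 4 + 4 = 8 bars.
8 (basic form) + 2 (extra statement) + 1 (cadential extension) = 11.
The elision shares a bar with the next section but does not change this unit's count.

11 measures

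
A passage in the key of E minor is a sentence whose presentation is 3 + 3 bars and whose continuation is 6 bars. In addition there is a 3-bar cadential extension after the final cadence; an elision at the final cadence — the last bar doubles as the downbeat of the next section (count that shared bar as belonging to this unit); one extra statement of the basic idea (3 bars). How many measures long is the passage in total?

18 measures

Basic sentence: 3 + 3 + 6 = 12 bars.
12 (basic form) + 3 (cadential extension) + 3 (extra statement) = 18.
The elision shares a bar with the next section but does not change this unit's count.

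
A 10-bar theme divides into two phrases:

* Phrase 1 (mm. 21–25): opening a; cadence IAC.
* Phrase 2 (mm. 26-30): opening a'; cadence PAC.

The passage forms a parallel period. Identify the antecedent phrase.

phrase 1

The phrase ending with the weaker cadence (imperfect authentic cadence) is the antecedent; the one ending more conclusively (perfect authentic cadence) is the consequent. The antecedent is phrase 1.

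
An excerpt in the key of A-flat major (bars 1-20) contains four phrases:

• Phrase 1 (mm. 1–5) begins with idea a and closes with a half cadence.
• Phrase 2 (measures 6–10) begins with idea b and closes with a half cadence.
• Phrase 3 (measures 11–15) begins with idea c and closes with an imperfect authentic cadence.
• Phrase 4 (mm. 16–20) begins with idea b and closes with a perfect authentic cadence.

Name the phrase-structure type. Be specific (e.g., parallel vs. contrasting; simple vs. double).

contrasting double period

Four phrases in two halves: the first half (bars 1–10) ends with a half cadence, the second (bars 11-20) with a perfect authentic cadence — a large antecedent–consequent pair, i.e. a double period.
Phrase 3 begins with different material from phrase 1, making it contrasting.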